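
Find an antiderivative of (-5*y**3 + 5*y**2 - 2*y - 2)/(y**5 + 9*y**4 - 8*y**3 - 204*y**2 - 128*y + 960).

Factor the denominator: (y - 4)*(y - 2)*(y + 4)*(y + 5)*(y + 6).
Partial-fraction decomposition: 127/(16*(y + 6)) - 758/(63*(y + 5)) + 203/(48*(y + 4)) + 13/(336*(y - 2)) - 25/(144*(y - 4)).
Integrate each term: A/(y−a) contributes A·log|y−a|.

-25*log(y - 4)/144 + 13*log(y - 2)/336 + 203*log(y + 4)/48 - 758*log(y + 5)/63 + 127*log(y + 6)/16 + C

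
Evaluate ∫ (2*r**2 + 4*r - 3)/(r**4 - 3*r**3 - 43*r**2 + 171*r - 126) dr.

31*log(r - 6)/65 - 9*log(r - 3)/20 + 3*log(r - 1)/80 - 67*log(r + 7)/1040 + C

Factor the denominator: (r - 6)*(r - 3)*(r - 1)*(r + 7).
Partial-fraction decomposition: -67/(1040*(r + 7)) + 3/(80*(r - 1)) - 9/(20*(r - 3)) + 31/(65*(r - 6)).
Integrate each term: A/(r−a) contributes A·log|r−a|.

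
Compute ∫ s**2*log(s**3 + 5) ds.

s**3*log(s**3 + 5)/3 - s**3/3 + 5*log(s**3 + 5)/3 + C

Let u = s**3 + 5, so du = (3*s**2) ds.
The integral becomes (1/3)·∫ log(u) du; integrate by parts with u′=log(u), dv′=du.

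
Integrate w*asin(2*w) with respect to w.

w**2*asin(2*w)/2 + w*sqrt(-4*w**2 + 1)/8 - asin(2*w)/16 + C

Use integration by parts with u = arcsin(2*w), dv = w dw.
Then du = 2/sqrt(-4*w**2 + 1) dw.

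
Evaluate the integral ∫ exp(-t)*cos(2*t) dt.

2*exp(-t)*sin(2*t)/5 - exp(-t)*cos(2*t)/5 + C

Let I denote the integral. Integrate by parts with u = cos(2*t), dv = exp(-t) dt, so v = -exp(-t): I = -exp(-t)*cos(2*t) − 2·∫ exp(-t)*sin(2*t) dt.
Apply parts again with u = sin(2*t), dv = exp(-t) dt: ∫ exp(-t)*sin(2*t) dt = -exp(-t)*sin(2*t) + 2·I. Substituting back brings back I: I = 2*exp(-t)*sin(2*t) - exp(-t)*cos(2*t) − 4·I.
Solving for I: (1 + 4)·I equals the remaining terms, so I = (1/5)·(2*exp(-t)*sin(2*t) - exp(-t)*cos(2*t)).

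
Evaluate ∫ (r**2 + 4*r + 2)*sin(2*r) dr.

Use integration by parts with u = r**2 + 4*r + 2, dv = sin(2*r) dr, so v = -cos(2*r)/2.
Apply parts 2 times (tabular method): alternate signs, differentiate u down to 0, integrate dv up.

-r**2*cos(2*r)/2 + r*sin(2*r)/2 - 2*r*cos(2*r) + sin(2*r) - 3*cos(2*r)/4 + C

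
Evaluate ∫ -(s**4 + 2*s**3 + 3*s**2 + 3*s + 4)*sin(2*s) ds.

s**4*cos(2*s)/2 - s**3*sin(2*s) + s**3*cos(2*s) - 3*s**2*sin(2*s)/2 + 2*cos(2*s) + C

Use integration by parts with u = s**4 + 2*s**3 + 3*s**2 + 3*s + 4, dv = -sin(2*s) ds, so v = cos(2*s)/2.
Apply parts 4 times (tabular method): alternate signs, differentiate u down to 0, integrate dv up.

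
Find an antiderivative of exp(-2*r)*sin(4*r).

Let I denote the integral. Integrate by parts with u = sin(4*r), dv = exp(-2*r) dr, so v = -exp(-2*r)/2: I = -exp(-2*r)*sin(4*r)/2 + 2·∫ exp(-2*r)*cos(4*r) dr.
Apply parts again with u = cos(4*r), dv = exp(-2*r) dr: ∫ exp(-2*r)*cos(4*r) dr = -exp(-2*r)*cos(4*r)/2 − 2·I. Substituting back brings back I: I = -exp(-2*r)*sin(4*r)/2 - exp(-2*r)*cos(4*r) − 4·I.
Solving for I: (1 + 4)·I equals the remaining terms, so I = (1/5)·(-exp(-2*r)*sin(4*r)/2 - exp(-2*r)*cos(4*r)).

-exp(-2*r)*sin(4*r)/10 - exp(-2*r)*cos(4*r)/5 + C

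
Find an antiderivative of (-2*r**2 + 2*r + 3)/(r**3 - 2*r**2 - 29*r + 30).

-57*log(r - 6)/55 - log(r - 1)/10 - 19*log(r + 5)/22 + C

Factor the denominator: (r - 6)*(r - 1)*(r + 5).
Partial-fraction decomposition: -19/(22*(r + 5)) - 1/(10*(r - 1)) - 57/(55*(r - 6)).
Integrate each term: A/(r−a) contributes A·log|r−a|.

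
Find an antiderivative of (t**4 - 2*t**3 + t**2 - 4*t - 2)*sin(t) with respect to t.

Use integration by parts with u = t**4 - 2*t**3 + t**2 - 4*t - 2, dv = sin(t) dt, so v = -cos(t).
Apply parts 4 times (tabular method): alternate signs, differentiate u down to 0, integrate dv up.

-t**4*cos(t) + 4*t**3*sin(t) + 2*t**3*cos(t) - 6*t**2*sin(t) + 11*t**2*cos(t) - 22*t*sin(t) - 8*t*cos(t) + 8*sin(t) - 20*cos(t) + C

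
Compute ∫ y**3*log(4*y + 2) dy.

y**4*log(4*y + 2)/4 - y**4/16 + y**3/24 - y**2/32 + y/32 - log(2*y + 1)/64 + C

Use integration by parts with u = log(4*y + 2), dv = y**3 dy.
Then du = 4/(4*y + 2) dy and v = y**4/4.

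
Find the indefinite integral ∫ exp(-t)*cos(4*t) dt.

4*exp(-t)*sin(4*t)/17 - exp(-t)*cos(4*t)/17 + C

Let I denote the integral. Integrate by parts with u = cos(4*t), dv = exp(-t) dt, so v = -exp(-t): I = -exp(-t)*cos(4*t) − 4·∫ exp(-t)*sin(4*t) dt.
Apply parts again with u = sin(4*t), dv = exp(-t) dt: ∫ exp(-t)*sin(4*t) dt = -exp(-t)*sin(4*t) + 4·I. Substituting back brings back I: I = 4*exp(-t)*sin(4*t) - exp(-t)*cos(4*t) − 16·I.
Solving for I: (1 + 16)·I equals the remaining terms, so I = (1/17)·(4*exp(-t)*sin(4*t) - exp(-t)*cos(4*t)).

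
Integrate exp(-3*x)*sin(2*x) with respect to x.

-3*exp(-3*x)*sin(2*x)/13 - 2*exp(-3*x)*cos(2*x)/13 + C

Let I denote the integral. Integrate by parts with u = sin(2*x), dv = exp(-3*x) dx, so v = -exp(-3*x)/3: I = -exp(-3*x)*sin(2*x)/3 + (2/3)·∫ exp(-3*x)*cos(2*x) dx.
Apply parts again with u = cos(2*x), dv = exp(-3*x) dx: ∫ exp(-3*x)*cos(2*x) dx = -exp(-3*x)*cos(2*x)/3 − (2/3)·I. Substituting back brings back I: I = -exp(-3*x)*sin(2*x)/3 - 2*exp(-3*x)*cos(2*x)/9 − (4/9)·I.
Solving for I: (1 + 4/9)·I equals the remaining terms, so I = (9/13)·(-exp(-3*x)*sin(2*x)/3 - 2*exp(-3*x)*cos(2*x)/9).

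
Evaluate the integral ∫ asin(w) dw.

w*asin(w) + sqrt(-w**2 + 1) + C

Use integration by parts with u = arcsin(w), dv = dw.
Then du = 1/sqrt(-w**2 + 1) dw.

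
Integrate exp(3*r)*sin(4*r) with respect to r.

3*exp(3*r)*sin(4*r)/25 - 4*exp(3*r)*cos(4*r)/25 + C

Let I denote the integral. Integrate by parts with u = sin(4*r), dv = exp(3*r) dr, so v = exp(3*r)/3: I = exp(3*r)*sin(4*r)/3 − (4/3)·∫ exp(3*r)*cos(4*r) dr.
Apply parts again with u = cos(4*r), dv = exp(3*r) dr: ∫ exp(3*r)*cos(4*r) dr = exp(3*r)*cos(4*r)/3 + (4/3)·I. Substituting back brings back I: I = exp(3*r)*sin(4*r)/3 - 4*exp(3*r)*cos(4*r)/9 − (16/9)·I.
Solving for I: (1 + 16/9)·I equals the remaining terms, so I = (9/25)·(exp(3*r)*sin(4*r)/3 - 4*exp(3*r)*cos(4*r)/9).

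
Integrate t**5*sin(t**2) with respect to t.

-t**4*cos(t**2)/2 + t**2*sin(t**2) + cos(t**2) + C

Let u = t², du = 2t dt; rewrite as (1/2)∫ u^2·sin(1u) du.
Now integrate by parts 2 times.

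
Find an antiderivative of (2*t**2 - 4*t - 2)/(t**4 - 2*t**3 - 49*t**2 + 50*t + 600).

23*log(t - 6)/55 - 14*log(t - 5)/45 + 23*log(t + 4)/45 - 34*log(t + 5)/55 + C

Factor the denominator: (t - 6)*(t - 5)*(t + 4)*(t + 5).
Partial-fraction decomposition: -34/(55*(t + 5)) + 23/(45*(t + 4)) - 14/(45*(t - 5)) + 23/(55*(t - 6)).
Integrate each term: A/(t−a) contributes A·log|t−a|.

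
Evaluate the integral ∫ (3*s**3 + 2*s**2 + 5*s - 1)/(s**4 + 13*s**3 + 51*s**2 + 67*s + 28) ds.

Factor the denominator: (s + 1)**2*(s + 4)*(s + 7).
Partial-fraction decomposition: 967/(108*(s + 7)) - 181/(27*(s + 4)) + 3/(4*(s + 1)) - 7/(18*(s + 1)**2).
Integrate each term; A/(s−a) gives A·log|s−a|; A/(s−a)² gives −A/(s−a).

3*log(s + 1)/4 - 181*log(s + 4)/27 + 967*log(s + 7)/108 + 7/(18*s + 18) + C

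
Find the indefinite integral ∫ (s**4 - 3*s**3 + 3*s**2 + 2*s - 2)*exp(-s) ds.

Use integration by parts with u = s**4 - 3*s**3 + 3*s**2 + 2*s - 2, dv = exp(-s) ds, so v = -exp(-s).
Apply parts 4 times (tabular method): alternate signs, differentiate u down to 0, integrate dv up.

(-s**4 - s**3 - 6*s**2 - 14*s - 12)*exp(-s) + C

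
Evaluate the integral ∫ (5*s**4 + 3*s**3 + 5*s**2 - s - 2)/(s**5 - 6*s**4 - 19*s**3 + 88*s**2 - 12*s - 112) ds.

1327*log(s - 7)/220 - 179*log(s - 2)/90 - log(s + 1)/36 + 65*log(s + 4)/66 + 4/(3*s - 6) + C

Factor the denominator: (s - 7)*(s - 2)**2*(s + 1)*(s + 4).
Partial-fraction decomposition: 65/(66*(s + 4)) - 1/(36*(s + 1)) - 179/(90*(s - 2)) - 4/(3*(s - 2)**2) + 1327/(220*(s - 7)).
Integrate each term; A/(s−a) gives A·log|s−a|; A/(s−a)² gives −A/(s−a).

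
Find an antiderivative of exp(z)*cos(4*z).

Let I denote the integral. Integrate by parts with u = cos(4*z), dv = exp(z) dz, so v = exp(z): I = exp(z)*cos(4*z) + 4·∫ exp(z)*sin(4*z) dz.
Apply parts again with u = sin(4*z), dv = exp(z) dz: ∫ exp(z)*sin(4*z) dz = exp(z)*sin(4*z) − 4·I. Substituting back brings back I: I = 4*exp(z)*sin(4*z) + exp(z)*cos(4*z) − 16·I.
Solving for I: (1 + 16)·I equals the remaining terms, so I = (1/17)·(4*exp(z)*sin(4*z) + exp(z)*cos(4*z)).

4*exp(z)*sin(4*z)/17 + exp(z)*cos(4*z)/17 + C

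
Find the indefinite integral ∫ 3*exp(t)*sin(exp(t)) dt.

Let u = exp(t), so du = (exp(t)) dt.
Rewriting, the integral becomes 3·∫ sin(u) du = 3·-cos(u).
Substituting back, u = exp(t).

-3*cos(exp(t)) + C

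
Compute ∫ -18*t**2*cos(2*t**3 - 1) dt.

Let u = 2*t**3 - 1, so du = (6*t**2) dt.
Rewriting, the integral becomes -3·∫ cos(u) du = -3·sin(u).
Substituting back, u = 2*t**3 - 1.

-3*sin(2*t**3 - 1) + C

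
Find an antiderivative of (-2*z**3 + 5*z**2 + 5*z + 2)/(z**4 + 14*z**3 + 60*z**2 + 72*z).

log(z)/36 - 7*log(z + 2)/8 - 83*log(z + 6)/72 - 73/(3*z + 18) + C

Factor the denominator: z*(z + 2)*(z + 6)**2.
Partial-fraction decomposition: -83/(72*(z + 6)) + 73/(3*(z + 6)**2) - 7/(8*(z + 2)) + 1/(36*z).
Integrate each term; A/(z−a) gives A·log|z−a|; A/(z−a)² gives −A/(z−a).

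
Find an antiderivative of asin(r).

Use integration by parts with u = arcsin(r), dv = dr.
Then du = 1/sqrt(-r**2 + 1) dr.

r*asin(r) + sqrt(-r**2 + 1) + C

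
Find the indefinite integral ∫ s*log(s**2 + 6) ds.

Let u = s**2 + 6, so du = (2*s) ds.
The integral becomes (1/2)·∫ log(u) du; integrate by parts with u′=log(u), dv′=du.

s**2*log(s**2 + 6)/2 - s**2/2 + 3*log(s**2 + 6) + C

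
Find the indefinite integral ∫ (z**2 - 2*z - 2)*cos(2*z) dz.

Use integration by parts with u = z**2 - 2*z - 2, dv = cos(2*z) dz, so v = sin(2*z)/2.
Apply parts 2 times (tabular method): alternate signs, differentiate u down to 0, integrate dv up.

z**2*sin(2*z)/2 - z*sin(2*z) + z*cos(2*z)/2 - 5*sin(2*z)/4 - cos(2*z)/2 + C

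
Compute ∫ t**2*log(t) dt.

Use integration by parts with u = log(t), dv = t**2 dt.
Then du = 1/t dt and v = t**3/3.

t**3*log(t)/3 - t**3/9 + C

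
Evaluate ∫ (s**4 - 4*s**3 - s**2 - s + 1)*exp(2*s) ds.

Use integration by parts with u = s**4 - 4*s**3 - s**2 - s + 1, dv = exp(2*s) ds, so v = exp(2*s)/2.
Apply parts 4 times (tabular method): alternate signs, differentiate u down to 0, integrate dv up.

(2*s**4 - 12*s**3 + 16*s**2 - 18*s + 11)*exp(2*s)/4 + C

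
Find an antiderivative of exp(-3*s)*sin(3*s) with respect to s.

Let I denote the integral. Integrate by parts with u = sin(3*s), dv = exp(-3*s) ds, so v = -exp(-3*s)/3: I = -exp(-3*s)*sin(3*s)/3 + ∫ exp(-3*s)*cos(3*s) ds.
Apply parts again with u = cos(3*s), dv = exp(-3*s) ds: ∫ exp(-3*s)*cos(3*s) ds = -exp(-3*s)*cos(3*s)/3 − I. Substituting back brings back I: I = -exp(-3*s)*sin(3*s)/3 - exp(-3*s)*cos(3*s)/3 − I.
Solving for I: (1 + 1)·I equals the remaining terms, so I = (1/2)·(-exp(-3*s)*sin(3*s)/3 - exp(-3*s)*cos(3*s)/3).

-exp(-3*s)*sin(3*s)/6 - exp(-3*s)*cos(3*s)/6 + C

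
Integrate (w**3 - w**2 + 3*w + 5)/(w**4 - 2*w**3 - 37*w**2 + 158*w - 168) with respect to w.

Factor the denominator: (w - 4)*(w - 3)*(w - 2)*(w + 7).
Partial-fraction decomposition: 68/(165*(w + 7)) + 5/(6*(w - 2)) - 16/(5*(w - 3)) + 65/(22*(w - 4)).
Integrate each term: A/(w−a) contributes A·log|w−a|.

65*log(w - 4)/22 - 16*log(w - 3)/5 + 5*log(w - 2)/6 + 68*log(w + 7)/165 + C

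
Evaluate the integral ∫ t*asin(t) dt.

t**2*asin(t)/2 + t*sqrt(-t**2 + 1)/4 - asin(t)/4 + C

Use integration by parts with u = arcsin(t), dv = t dt.
Then du = 1/sqrt(-t**2 + 1) dt.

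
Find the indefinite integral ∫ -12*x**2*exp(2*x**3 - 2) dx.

-2*exp(2*x**3 - 2) + C

Let u = 2*x**3 - 2, so du = (6*x**2) dx.
Rewriting, the integral becomes -2·∫ e^u du = -2·e^u.
Substituting back, u = 2*x**3 - 2.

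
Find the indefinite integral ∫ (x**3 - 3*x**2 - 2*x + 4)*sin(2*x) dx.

-x**3*cos(2*x)/2 + 3*x**2*sin(2*x)/4 + 3*x**2*cos(2*x)/2 - 3*x*sin(2*x)/2 + 7*x*cos(2*x)/4 - 7*sin(2*x)/8 - 11*cos(2*x)/4 + C

Use integration by parts with u = x**3 - 3*x**2 - 2*x + 4, dv = sin(2*x) dx, so v = -cos(2*x)/2.
Apply parts 3 times (tabular method): alternate signs, differentiate u down to 0, integrate dv up.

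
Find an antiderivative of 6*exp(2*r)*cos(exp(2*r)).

3*sin(exp(2*r)) + C

Let u = exp(2*r), so du = (2*exp(2*r)) dr.
Rewriting, the integral becomes 3·∫ cos(u) du = 3·sin(u).
Substituting back, u = exp(2*r).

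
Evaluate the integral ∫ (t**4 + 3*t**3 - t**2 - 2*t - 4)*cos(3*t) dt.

Use integration by parts with u = t**4 + 3*t**3 - t**2 - 2*t - 4, dv = cos(3*t) dt, so v = sin(3*t)/3.
Apply parts 4 times (tabular method): alternate signs, differentiate u down to 0, integrate dv up.

t**4*sin(3*t)/3 + t**3*sin(3*t) + 4*t**3*cos(3*t)/9 - 7*t**2*sin(3*t)/9 + t**2*cos(3*t) - 4*t*sin(3*t)/3 - 14*t*cos(3*t)/27 - 94*sin(3*t)/81 - 4*cos(3*t)/9 + C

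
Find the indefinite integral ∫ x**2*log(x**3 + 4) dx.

Let u = x**3 + 4, so du = (3*x**2) dx.
The integral becomes (1/3)·∫ log(u) du; integrate by parts with u′=log(u), dv′=du.

x**3*log(x**3 + 4)/3 - x**3/3 + 4*log(x**3 + 4)/3 + C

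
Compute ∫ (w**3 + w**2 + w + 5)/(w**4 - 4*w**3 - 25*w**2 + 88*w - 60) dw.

263*log(w - 6)/220 - 19*log(w - 2)/28 + 4*log(w - 1)/15 + 50*log(w + 5)/231 + C

Factor the denominator: (w - 6)*(w - 2)*(w - 1)*(w + 5).
Partial-fraction decomposition: 50/(231*(w + 5)) + 4/(15*(w - 1)) - 19/(28*(w - 2)) + 263/(220*(w - 6)).
Integrate each term: A/(w−a) contributes A·log|w−a|.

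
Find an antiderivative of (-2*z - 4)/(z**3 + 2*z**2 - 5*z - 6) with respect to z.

Factor the denominator: (z - 2)*(z + 1)*(z + 3).
Partial-fraction decomposition: 1/(5*(z + 3)) + 1/(3*(z + 1)) - 8/(15*(z - 2)).
Integrate each term: A/(z−a) contributes A·log|z−a|.

-8*log(z - 2)/15 + log(z + 1)/3 + log(z + 3)/5 + C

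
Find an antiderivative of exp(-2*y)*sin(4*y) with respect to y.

-exp(-2*y)*sin(4*y)/10 - exp(-2*y)*cos(4*y)/5 + C

Let I denote the integral. Integrate by parts with u = sin(4*y), dv = exp(-2*y) dy, so v = -exp(-2*y)/2: I = -exp(-2*y)*sin(4*y)/2 + 2·∫ exp(-2*y)*cos(4*y) dy.
Apply parts again with u = cos(4*y), dv = exp(-2*y) dy: ∫ exp(-2*y)*cos(4*y) dy = -exp(-2*y)*cos(4*y)/2 − 2·I. Substituting back brings back I: I = -exp(-2*y)*sin(4*y)/2 - exp(-2*y)*cos(4*y) − 4·I.
Solving for I: (1 + 4)·I equals the remaining terms, so I = (1/5)·(-exp(-2*y)*sin(4*y)/2 - exp(-2*y)*cos(4*y)).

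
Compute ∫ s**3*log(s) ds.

Use integration by parts with u = log(s), dv = s**3 ds.
Then du = 1/s ds and v = s**4/4.

s**4*log(s)/4 - s**4/16 + C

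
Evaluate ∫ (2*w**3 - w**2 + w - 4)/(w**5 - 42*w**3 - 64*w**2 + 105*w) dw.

-4*log(w)/105 + 8*log(w - 7)/63 + log(w - 1)/72 + 7*log(w + 3)/24 - 71*log(w + 5)/180 + C

Factor the denominator: w*(w - 7)*(w - 1)*(w + 3)*(w + 5).
Partial-fraction decomposition: -71/(180*(w + 5)) + 7/(24*(w + 3)) + 1/(72*(w - 1)) + 8/(63*(w - 7)) - 4/(105*w).
Integrate each term: A/(w−a) contributes A·log|w−a|.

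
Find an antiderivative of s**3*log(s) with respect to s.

Use integration by parts with u = log(s), dv = s**3 ds.
Then du = 1/s ds and v = s**4/4.

s**4*log(s)/4 - s**4/16 + C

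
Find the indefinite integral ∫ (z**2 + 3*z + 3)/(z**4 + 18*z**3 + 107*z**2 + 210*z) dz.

log(z)/70 - 13*log(z + 5)/10 + 7*log(z + 6)/2 - 31*log(z + 7)/14 + C

Factor the denominator: z*(z + 5)*(z + 6)*(z + 7).
Partial-fraction decomposition: -31/(14*(z + 7)) + 7/(2*(z + 6)) - 13/(10*(z + 5)) + 1/(70*z).
Integrate each term: A/(z−a) contributes A·log|z−a|.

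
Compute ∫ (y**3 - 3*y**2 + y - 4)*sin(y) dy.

-y**3*cos(y) + 3*y**2*sin(y) + 3*y**2*cos(y) - 6*y*sin(y) + 5*y*cos(y) - 5*sin(y) - 2*cos(y) + C

Use integration by parts with u = y**3 - 3*y**2 + y - 4, dv = sin(y) dy, so v = -cos(y).
Apply parts 3 times (tabular method): alternate signs, differentiate u down to 0, integrate dv up.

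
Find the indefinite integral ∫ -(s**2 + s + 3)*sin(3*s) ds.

Use integration by parts with u = s**2 + s + 3, dv = -sin(3*s) ds, so v = cos(3*s)/3.
Apply parts 2 times (tabular method): alternate signs, differentiate u down to 0, integrate dv up.

s**2*cos(3*s)/3 - 2*s*sin(3*s)/9 + s*cos(3*s)/3 - sin(3*s)/9 + 25*cos(3*s)/27 + C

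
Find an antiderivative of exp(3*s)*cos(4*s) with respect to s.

4*exp(3*s)*sin(4*s)/25 + 3*exp(3*s)*cos(4*s)/25 + C

Let I denote the integral. Integrate by parts with u = cos(4*s), dv = exp(3*s) ds, so v = exp(3*s)/3: I = exp(3*s)*cos(4*s)/3 + (4/3)·∫ exp(3*s)*sin(4*s) ds.
Apply parts again with u = sin(4*s), dv = exp(3*s) ds: ∫ exp(3*s)*sin(4*s) ds = exp(3*s)*sin(4*s)/3 − (4/3)·I. Substituting back brings back I: I = 4*exp(3*s)*sin(4*s)/9 + exp(3*s)*cos(4*s)/3 − (16/9)·I.
Solving for I: (1 + 16/9)·I equals the remaining terms, so I = (9/25)·(4*exp(3*s)*sin(4*s)/9 + exp(3*s)*cos(4*s)/3).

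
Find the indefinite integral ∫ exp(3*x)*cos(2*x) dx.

Let I denote the integral. Integrate by parts with u = cos(2*x), dv = exp(3*x) dx, so v = exp(3*x)/3: I = exp(3*x)*cos(2*x)/3 + (2/3)·∫ exp(3*x)*sin(2*x) dx.
Apply parts again with u = sin(2*x), dv = exp(3*x) dx: ∫ exp(3*x)*sin(2*x) dx = exp(3*x)*sin(2*x)/3 − (2/3)·I. Substituting back brings back I: I = 2*exp(3*x)*sin(2*x)/9 + exp(3*x)*cos(2*x)/3 − (4/9)·I.
Solving for I: (1 + 4/9)·I equals the remaining terms, so I = (9/13)·(2*exp(3*x)*sin(2*x)/9 + exp(3*x)*cos(2*x)/3).

2*exp(3*x)*sin(2*x)/13 + 3*exp(3*x)*cos(2*x)/13 + C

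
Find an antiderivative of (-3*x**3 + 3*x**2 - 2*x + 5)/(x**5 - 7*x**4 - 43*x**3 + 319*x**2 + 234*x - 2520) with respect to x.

Factor the denominator: (x - 7)*(x - 5)*(x - 4)*(x + 3)*(x + 6).
Partial-fraction decomposition: 773/(4290*(x + 6)) - 17/(240*(x + 3)) - 7/(10*(x - 4)) + 305/(176*(x - 5)) - 297/(260*(x - 7)).
Integrate each term: A/(x−a) contributes A·log|x−a|.

-297*log(x - 7)/260 + 305*log(x - 5)/176 - 7*log(x - 4)/10 - 17*log(x + 3)/240 + 773*log(x + 6)/4290 + C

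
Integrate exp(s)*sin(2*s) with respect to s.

exp(s)*sin(2*s)/5 - 2*exp(s)*cos(2*s)/5 + C

Let I denote the integral. Integrate by parts with u = sin(2*s), dv = exp(s) ds, so v = exp(s): I = exp(s)*sin(2*s) − 2·∫ exp(s)*cos(2*s) ds.
Apply parts again with u = cos(2*s), dv = exp(s) ds: ∫ exp(s)*cos(2*s) ds = exp(s)*cos(2*s) + 2·I. Substituting back brings back I: I = exp(s)*sin(2*s) - 2*exp(s)*cos(2*s) − 4·I.
Solving for I: (1 + 4)·I equals the remaining terms, so I = (1/5)·(exp(s)*sin(2*s) - 2*exp(s)*cos(2*s)).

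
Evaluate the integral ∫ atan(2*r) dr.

Use integration by parts with u = arctan(2*r), dv = dr.
Then du = 2/(4*r**2 + 1) dr.

r*atan(2*r) - log(4*r**2 + 1)/4 + C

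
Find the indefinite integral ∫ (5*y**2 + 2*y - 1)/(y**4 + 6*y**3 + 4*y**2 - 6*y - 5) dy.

log(y - 1)/4 + 15*log(y + 1)/16 - 19*log(y + 5)/16 + 1/(4*y + 4) + C

Factor the denominator: (y - 1)*(y + 1)**2*(y + 5).
Partial-fraction decomposition: -19/(16*(y + 5)) + 15/(16*(y + 1)) - 1/(4*(y + 1)**2) + 1/(4*(y - 1)).
Integrate each term; A/(y−a) gives A·log|y−a|; A/(y−a)² gives −A/(y−a).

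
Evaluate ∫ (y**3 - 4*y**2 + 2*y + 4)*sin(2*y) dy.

-y**3*cos(2*y)/2 + 3*y**2*sin(2*y)/4 + 2*y**2*cos(2*y) - 2*y*sin(2*y) - y*cos(2*y)/4 + sin(2*y)/8 - 3*cos(2*y) + C

Use integration by parts with u = y**3 - 4*y**2 + 2*y + 4, dv = sin(2*y) dy, so v = -cos(2*y)/2.
Apply parts 3 times (tabular method): alternate signs, differentiate u down to 0, integrate dv up.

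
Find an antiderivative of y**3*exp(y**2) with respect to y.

Let u = y², du = 2y dy; rewrite as (1/2)∫ u^1·exp(1u) du.
Now integrate by parts 1 time.

(y**2 - 1)*exp(y**2)/2 + C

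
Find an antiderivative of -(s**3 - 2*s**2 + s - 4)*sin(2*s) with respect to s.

Use integration by parts with u = s**3 - 2*s**2 + s - 4, dv = -sin(2*s) ds, so v = cos(2*s)/2.
Apply parts 3 times (tabular method): alternate signs, differentiate u down to 0, integrate dv up.

s**3*cos(2*s)/2 - 3*s**2*sin(2*s)/4 - s**2*cos(2*s) + s*sin(2*s) - s*cos(2*s)/4 + sin(2*s)/8 - 3*cos(2*s)/2 + C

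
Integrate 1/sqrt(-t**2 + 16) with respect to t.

Substitute t = 4·sin(θ), so dt = 4·cos(θ) dθ and the radical becomes sqrt(-t**2 + 16) = 4·cos(θ) by the Pythagorean identity.
Integrate the resulting trig expression in θ, then back-substitute θ = asin(t/4), sin(θ) = t/4, cos(θ) = sqrt(-t**2 + 16)/4 (absorbing any constant into C).

asin(t/4) + C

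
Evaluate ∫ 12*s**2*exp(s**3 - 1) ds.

4*exp(s**3 - 1) + C

Let u = s**3 - 1, so du = (3*s**2) ds.
Rewriting, the integral becomes 4·∫ e^u du = 4·e^u.
Substituting back, u = s**3 - 1.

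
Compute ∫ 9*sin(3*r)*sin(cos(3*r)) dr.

Let u = cos(3*r), so du = (-3*sin(3*r)) dr.
Rewriting, the integral becomes -3·∫ sin(u) du = -3·-cos(u).
Substituting back, u = cos(3*r).

3*cos(cos(3*r)) + C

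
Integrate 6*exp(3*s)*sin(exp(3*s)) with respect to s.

Let u = exp(3*s), so du = (3*exp(3*s)) ds.
Rewriting, the integral becomes 2·∫ sin(u) du = 2·-cos(u).
Substituting back, u = exp(3*s).

-2*cos(exp(3*s)) + C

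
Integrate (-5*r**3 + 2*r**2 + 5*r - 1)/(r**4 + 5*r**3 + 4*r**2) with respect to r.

Factor the denominator: r**2*(r + 1)*(r + 4).
Partial-fraction decomposition: -331/(48*(r + 4)) + 1/(3*(r + 1)) + 25/(16*r) - 1/(4*r**2).
Integrate each term; A/(r−a) gives A·log|r−a|; A/(r−a)² gives −A/(r−a).

25*log(r)/16 + log(r + 1)/3 - 331*log(r + 4)/48 + 1/(4*r) + C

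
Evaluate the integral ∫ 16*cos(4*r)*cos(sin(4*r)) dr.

4*sin(sin(4*r)) + C

Let u = sin(4*r), so du = (4*cos(4*r)) dr.
Rewriting, the integral becomes 4·∫ cos(u) du = 4·sin(u).
Substituting back, u = sin(4*r).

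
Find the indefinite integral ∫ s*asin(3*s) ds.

s**2*asin(3*s)/2 + s*sqrt(-9*s**2 + 1)/12 - asin(3*s)/36 + C

Use integration by parts with u = arcsin(3*s), dv = s ds.
Then du = 3/sqrt(-9*s**2 + 1) ds.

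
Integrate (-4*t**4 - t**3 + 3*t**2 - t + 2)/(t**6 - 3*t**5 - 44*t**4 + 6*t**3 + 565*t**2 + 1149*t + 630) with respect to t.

Factor the denominator: (t - 7)*(t - 5)*(t + 1)*(t + 2)*(t + 3)**2.
Partial-fraction decomposition: -569/(1280*(t + 3)) - 53/(32*(t + 3)**2) + 40/(63*(t + 2)) + 1/(64*(t + 1)) + 851/(1792*(t - 5)) - 1961/(2880*(t - 7)).
Integrate each term; A/(t−a) gives A·log|t−a|; A/(t−a)² gives −A/(t−a).

-1961*log(t - 7)/2880 + 851*log(t - 5)/1792 + log(t + 1)/64 + 40*log(t + 2)/63 - 569*log(t + 3)/1280 + 53/(32*t + 96) + C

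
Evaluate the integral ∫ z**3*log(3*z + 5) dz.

Use integration by parts with u = log(3*z + 5), dv = z**3 dz.
Then du = 3/(3*z + 5) dz and v = z**4/4.

z**4*log(3*z + 5)/4 - z**4/16 + 5*z**3/36 - 25*z**2/72 + 125*z/108 - 625*log(3*z + 5)/324 + C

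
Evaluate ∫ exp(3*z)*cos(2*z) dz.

Let I denote the integral. Integrate by parts with u = cos(2*z), dv = exp(3*z) dz, so v = exp(3*z)/3: I = exp(3*z)*cos(2*z)/3 + (2/3)·∫ exp(3*z)*sin(2*z) dz.
Apply parts again with u = sin(2*z), dv = exp(3*z) dz: ∫ exp(3*z)*sin(2*z) dz = exp(3*z)*sin(2*z)/3 − (2/3)·I. Substituting back brings back I: I = 2*exp(3*z)*sin(2*z)/9 + exp(3*z)*cos(2*z)/3 − (4/9)·I.
Solving for I: (1 + 4/9)·I equals the remaining terms, so I = (9/13)·(2*exp(3*z)*sin(2*z)/9 + exp(3*z)*cos(2*z)/3).

2*exp(3*z)*sin(2*z)/13 + 3*exp(3*z)*cos(2*z)/13 + C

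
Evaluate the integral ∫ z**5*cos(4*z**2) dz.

Let u = z², du = 2z dz; rewrite as (1/2)∫ u^2·cos(4u) du.
Now integrate by parts 2 times.

z**4*sin(4*z**2)/8 + z**2*cos(4*z**2)/16 - sin(4*z**2)/64 + C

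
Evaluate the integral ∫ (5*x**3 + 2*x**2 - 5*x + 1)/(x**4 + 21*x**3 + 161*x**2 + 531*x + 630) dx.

Factor the denominator: (x + 3)*(x + 5)*(x + 6)*(x + 7).
Partial-fraction decomposition: 1581/(8*(x + 7)) - 977/(3*(x + 6)) + 549/(4*(x + 5)) - 101/(24*(x + 3)).
Integrate each term: A/(x−a) contributes A·log|x−a|.

-101*log(x + 3)/24 + 549*log(x + 5)/4 - 977*log(x + 6)/3 + 1581*log(x + 7)/8 + C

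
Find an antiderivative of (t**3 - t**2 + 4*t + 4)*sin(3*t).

-t**3*cos(3*t)/3 + t**2*sin(3*t)/3 + t**2*cos(3*t)/3 - 2*t*sin(3*t)/9 - 10*t*cos(3*t)/9 + 10*sin(3*t)/27 - 38*cos(3*t)/27 + C

Use integration by parts with u = t**3 - t**2 + 4*t + 4, dv = sin(3*t) dt, so v = -cos(3*t)/3.
Apply parts 3 times (tabular method): alternate signs, differentiate u down to 0, integrate dv up.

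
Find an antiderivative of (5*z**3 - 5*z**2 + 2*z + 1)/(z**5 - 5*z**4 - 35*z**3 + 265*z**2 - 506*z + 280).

511*log(z - 5)/144 - 83*log(z - 4)/22 + 25*log(z - 2)/54 - log(z - 1)/32 - 1973*log(z + 7)/9504 + C

Factor the denominator: (z - 5)*(z - 4)*(z - 2)*(z - 1)*(z + 7).
Partial-fraction decomposition: -1973/(9504*(z + 7)) - 1/(32*(z - 1)) + 25/(54*(z - 2)) - 83/(22*(z - 4)) + 511/(144*(z - 5)).
Integrate each term: A/(z−a) contributes A·log|z−a|.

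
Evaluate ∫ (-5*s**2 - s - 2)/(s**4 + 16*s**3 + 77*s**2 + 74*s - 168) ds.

-log(s - 1)/35 + 13*log(s + 4)/5 - 88*log(s + 6)/7 + 10*log(s + 7) + C

Factor the denominator: (s - 1)*(s + 4)*(s + 6)*(s + 7).
Partial-fraction decomposition: 10/(s + 7) - 88/(7*(s + 6)) + 13/(5*(s + 4)) - 1/(35*(s - 1)).
Integrate each term: A/(s−a) contributes A·log|s−a|.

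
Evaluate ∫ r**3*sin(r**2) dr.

Let u = r², du = 2r dr; rewrite as (1/2)∫ u^1·sin(1u) du.
Now integrate by parts 1 time.

-r**2*cos(r**2)/2 + sin(r**2)/2 + C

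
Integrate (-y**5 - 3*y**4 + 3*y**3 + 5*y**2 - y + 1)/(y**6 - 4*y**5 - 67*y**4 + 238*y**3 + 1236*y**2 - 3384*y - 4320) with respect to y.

Factor the denominator: (y - 6)**2*(y - 4)*(y + 1)*(y + 5)*(y + 6).
Partial-fraction decomposition: -3427/(7200*(y + 6)) + 503/(2178*(y + 5)) - 1/(2450*(y + 1)) - 1523/(1800*(y - 4)) + 156319/(1707552*(y - 6)) - 10841/(1848*(y - 6)**2).
Integrate each term; A/(y−a) gives A·log|y−a|; A/(y−a)² gives −A/(y−a).

156319*log(y - 6)/1707552 - 1523*log(y - 4)/1800 - log(y + 1)/2450 + 503*log(y + 5)/2178 - 3427*log(y + 6)/7200 + 10841/(1848*y - 11088) + C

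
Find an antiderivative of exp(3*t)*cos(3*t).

Let I denote the integral. Integrate by parts with u = cos(3*t), dv = exp(3*t) dt, so v = exp(3*t)/3: I = exp(3*t)*cos(3*t)/3 + ∫ exp(3*t)*sin(3*t) dt.
Apply parts again with u = sin(3*t), dv = exp(3*t) dt: ∫ exp(3*t)*sin(3*t) dt = exp(3*t)*sin(3*t)/3 − I. Substituting back brings back I: I = exp(3*t)*sin(3*t)/3 + exp(3*t)*cos(3*t)/3 − I.
Solving for I: (1 + 1)·I equals the remaining terms, so I = (1/2)·(exp(3*t)*sin(3*t)/3 + exp(3*t)*cos(3*t)/3).

exp(3*t)*sin(3*t)/6 + exp(3*t)*cos(3*t)/6 + C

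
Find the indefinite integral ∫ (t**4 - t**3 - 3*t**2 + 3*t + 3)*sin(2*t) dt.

Use integration by parts with u = t**4 - t**3 - 3*t**2 + 3*t + 3, dv = sin(2*t) dt, so v = -cos(2*t)/2.
Apply parts 4 times (tabular method): alternate signs, differentiate u down to 0, integrate dv up.

-t**4*cos(2*t)/2 + t**3*sin(2*t) + t**3*cos(2*t)/2 - 3*t**2*sin(2*t)/4 + 3*t**2*cos(2*t) - 3*t*sin(2*t) - 9*t*cos(2*t)/4 + 9*sin(2*t)/8 - 3*cos(2*t) + C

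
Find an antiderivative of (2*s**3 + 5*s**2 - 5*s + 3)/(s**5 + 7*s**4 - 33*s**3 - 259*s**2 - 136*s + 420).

Factor the denominator: (s - 6)*(s - 1)*(s + 2)*(s + 5)*(s + 7).
Partial-fraction decomposition: -31/(80*(s + 7)) + 97/(396*(s + 5)) + 17/(360*(s + 2)) - 1/(144*(s - 1)) + 9/(88*(s - 6)).
Integrate each term: A/(s−a) contributes A·log|s−a|.

9*log(s - 6)/88 - log(s - 1)/144 + 17*log(s + 2)/360 + 97*log(s + 5)/396 - 31*log(s + 7)/80 + C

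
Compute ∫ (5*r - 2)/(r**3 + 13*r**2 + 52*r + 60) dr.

Factor the denominator: (r + 2)*(r + 5)*(r + 6).
Partial-fraction decomposition: -8/(r + 6) + 9/(r + 5) - 1/(r + 2).
Integrate each term: A/(r−a) contributes A·log|r−a|.

-log(r + 2) + 9*log(r + 5) - 8*log(r + 6) + C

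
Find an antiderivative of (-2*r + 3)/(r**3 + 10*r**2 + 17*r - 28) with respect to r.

Factor the denominator: (r - 1)*(r + 4)*(r + 7).
Partial-fraction decomposition: 17/(24*(r + 7)) - 11/(15*(r + 4)) + 1/(40*(r - 1)).
Integrate each term: A/(r−a) contributes A·log|r−a|.

log(r - 1)/40 - 11*log(r + 4)/15 + 17*log(r + 7)/24 + C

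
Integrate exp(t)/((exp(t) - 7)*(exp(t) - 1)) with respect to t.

Let u = e^t, du = e^t dt.
The integral becomes ∫ du/((u-7)(u-1)); decompose into partial fractions.

log(exp(t) - 7)/6 - log(exp(t) - 1)/6 + C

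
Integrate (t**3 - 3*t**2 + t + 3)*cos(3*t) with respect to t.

t**3*sin(3*t)/3 - t**2*sin(3*t) + t**2*cos(3*t)/3 + t*sin(3*t)/9 - 2*t*cos(3*t)/3 + 11*sin(3*t)/9 + cos(3*t)/27 + C

Use integration by parts with u = t**3 - 3*t**2 + t + 3, dv = cos(3*t) dt, so v = sin(3*t)/3.
Apply parts 3 times (tabular method): alternate signs, differentiate u down to 0, integrate dv up.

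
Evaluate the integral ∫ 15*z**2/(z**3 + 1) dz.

Let u = z**3 + 1, so du = (3*z**2) dz.
Rewriting, the integral becomes 5·∫ 1/u du = 5·log(u).
Substituting back, u = z**3 + 1.

5*log(z**3 + 1) + C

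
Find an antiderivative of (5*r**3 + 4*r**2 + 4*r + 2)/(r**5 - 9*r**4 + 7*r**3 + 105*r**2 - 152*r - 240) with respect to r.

249*log(r - 5)/16 - 18906*log(r - 4)/1225 + log(r + 1)/100 - 109*log(r + 3)/784 + 402/(35*r - 140) + C

Factor the denominator: (r - 5)*(r - 4)**2*(r + 1)*(r + 3).
Partial-fraction decomposition: -109/(784*(r + 3)) + 1/(100*(r + 1)) - 18906/(1225*(r - 4)) - 402/(35*(r - 4)**2) + 249/(16*(r - 5)).
Integrate each term; A/(r−a) gives A·log|r−a|; A/(r−a)² gives −A/(r−a).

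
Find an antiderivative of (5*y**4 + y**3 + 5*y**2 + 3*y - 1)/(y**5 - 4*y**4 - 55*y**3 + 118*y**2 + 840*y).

Factor the denominator: y*(y - 7)*(y - 6)*(y + 4)*(y + 5).
Partial-fraction decomposition: 3109/(660*(y + 5)) - 1283/(440*(y + 4)) - 6893/(660*(y - 6)) + 12613/(924*(y - 7)) - 1/(840*y).
Integrate each term: A/(y−a) contributes A·log|y−a|.

-log(y)/840 + 12613*log(y - 7)/924 - 6893*log(y - 6)/660 - 1283*log(y + 4)/440 + 3109*log(y + 5)/660 + C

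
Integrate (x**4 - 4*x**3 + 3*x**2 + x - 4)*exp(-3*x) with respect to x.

(-27*x**4 + 72*x**3 - 9*x**2 - 33*x + 97)*exp(-3*x)/81 + C

Use integration by parts with u = x**4 - 4*x**3 + 3*x**2 + x - 4, dv = exp(-3*x) dx, so v = -exp(-3*x)/3.
Apply parts 4 times (tabular method): alternate signs, differentiate u down to 0, integrate dv up.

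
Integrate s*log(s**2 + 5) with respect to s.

Let u = s**2 + 5, so du = (2*s) ds.
The integral becomes (1/2)·∫ log(u) du; integrate by parts with u′=log(u), dv′=du.

s**2*log(s**2 + 5)/2 - s**2/2 + 5*log(s**2 + 5)/2 + C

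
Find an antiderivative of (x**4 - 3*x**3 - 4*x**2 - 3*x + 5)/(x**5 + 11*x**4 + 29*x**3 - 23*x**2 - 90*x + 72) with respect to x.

-477*log(x - 1)/4900 + 35*log(x + 3)/12 - 401*log(x + 4)/50 + 1823*log(x + 6)/294 + 1/(35*x - 35) + C

Factor the denominator: (x - 1)**2*(x + 3)*(x + 4)*(x + 6).
Partial-fraction decomposition: 1823/(294*(x + 6)) - 401/(50*(x + 4)) + 35/(12*(x + 3)) - 477/(4900*(x - 1)) - 1/(35*(x - 1)**2).
Integrate each term; A/(x−a) gives A·log|x−a|; A/(x−a)² gives −A/(x−a).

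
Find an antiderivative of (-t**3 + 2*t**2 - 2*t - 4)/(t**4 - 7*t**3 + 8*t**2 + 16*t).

-log(t)/4 - 71*log(t - 4)/100 - log(t + 1)/25 + 11/(5*t - 20) + C

Factor the denominator: t*(t - 4)**2*(t + 1).
Partial-fraction decomposition: -1/(25*(t + 1)) - 71/(100*(t - 4)) - 11/(5*(t - 4)**2) - 1/(4*t).
Integrate each term; A/(t−a) gives A·log|t−a|; A/(t−a)² gives −A/(t−a).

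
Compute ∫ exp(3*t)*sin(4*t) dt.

3*exp(3*t)*sin(4*t)/25 - 4*exp(3*t)*cos(4*t)/25 + C

Let I denote the integral. Integrate by parts with u = sin(4*t), dv = exp(3*t) dt, so v = exp(3*t)/3: I = exp(3*t)*sin(4*t)/3 − (4/3)·∫ exp(3*t)*cos(4*t) dt.
Apply parts again with u = cos(4*t), dv = exp(3*t) dt: ∫ exp(3*t)*cos(4*t) dt = exp(3*t)*cos(4*t)/3 + (4/3)·I. Substituting back brings back I: I = exp(3*t)*sin(4*t)/3 - 4*exp(3*t)*cos(4*t)/9 − (16/9)·I.
Solving for I: (1 + 16/9)·I equals the remaining terms, so I = (9/25)·(exp(3*t)*sin(4*t)/3 - 4*exp(3*t)*cos(4*t)/9).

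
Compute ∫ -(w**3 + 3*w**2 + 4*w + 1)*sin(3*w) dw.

w**3*cos(3*w)/3 - w**2*sin(3*w)/3 + w**2*cos(3*w) - 2*w*sin(3*w)/3 + 10*w*cos(3*w)/9 - 10*sin(3*w)/27 + cos(3*w)/9 + C

Use integration by parts with u = w**3 + 3*w**2 + 4*w + 1, dv = -sin(3*w) dw, so v = cos(3*w)/3.
Apply parts 3 times (tabular method): alternate signs, differentiate u down to 0, integrate dv up.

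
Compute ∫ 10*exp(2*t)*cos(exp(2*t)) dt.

5*sin(exp(2*t)) + C

Let u = exp(2*t), so du = (2*exp(2*t)) dt.
Rewriting, the integral becomes 5·∫ cos(u) du = 5·sin(u).
Substituting back, u = exp(2*t).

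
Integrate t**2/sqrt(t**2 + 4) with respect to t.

Substitute t = 2·tan(θ), so dt = 2·sec(θ)^2 dθ and the radical becomes sqrt(t**2 + 4) = 2·sec(θ) by the Pythagorean identity.
Integrate the resulting trig expression in θ, then back-substitute tan(θ) = t/2, sec(θ) = sqrt(t**2 + 4)/2 (absorbing any constant into C).

t*sqrt(t**2 + 4)/2 - 2*log(t + sqrt(t**2 + 4)) + C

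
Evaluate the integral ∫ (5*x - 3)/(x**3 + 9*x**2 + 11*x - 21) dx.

log(x - 1)/16 + 9*log(x + 3)/8 - 19*log(x + 7)/16 + C

Factor the denominator: (x - 1)*(x + 3)*(x + 7).
Partial-fraction decomposition: -19/(16*(x + 7)) + 9/(8*(x + 3)) + 1/(16*(x - 1)).
Integrate each term: A/(x−a) contributes A·log|x−a|.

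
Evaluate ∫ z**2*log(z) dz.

Use integration by parts with u = log(z), dv = z**2 dz.
Then du = 1/z dz and v = z**3/3.

z**3*log(z)/3 - z**3/9 + C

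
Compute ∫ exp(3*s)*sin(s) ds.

Let I denote the integral. Integrate by parts with u = sin(s), dv = exp(3*s) ds, so v = exp(3*s)/3: I = exp(3*s)*sin(s)/3 − (1/3)·∫ exp(3*s)*cos(s) ds.
Apply parts again with u = cos(s), dv = exp(3*s) ds: ∫ exp(3*s)*cos(s) ds = exp(3*s)*cos(s)/3 + (1/3)·I. Substituting back brings back I: I = exp(3*s)*sin(s)/3 - exp(3*s)*cos(s)/9 − (1/9)·I.
Solving for I: (1 + 1/9)·I equals the remaining terms, so I = (9/10)·(exp(3*s)*sin(s)/3 - exp(3*s)*cos(s)/9).

3*exp(3*s)*sin(s)/10 - exp(3*s)*cos(s)/10 + C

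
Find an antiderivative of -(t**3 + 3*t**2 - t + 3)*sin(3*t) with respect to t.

t**3*cos(3*t)/3 - t**2*sin(3*t)/3 + t**2*cos(3*t) - 2*t*sin(3*t)/3 - 5*t*cos(3*t)/9 + 5*sin(3*t)/27 + 7*cos(3*t)/9 + C

Use integration by parts with u = t**3 + 3*t**2 - t + 3, dv = -sin(3*t) dt, so v = cos(3*t)/3.
Apply parts 3 times (tabular method): alternate signs, differentiate u down to 0, integrate dv up.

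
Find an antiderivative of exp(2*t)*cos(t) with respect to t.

Let I denote the integral. Integrate by parts with u = cos(t), dv = exp(2*t) dt, so v = exp(2*t)/2: I = exp(2*t)*cos(t)/2 + (1/2)·∫ exp(2*t)*sin(t) dt.
Apply parts again with u = sin(t), dv = exp(2*t) dt: ∫ exp(2*t)*sin(t) dt = exp(2*t)*sin(t)/2 − (1/2)·I. Substituting back brings back I: I = exp(2*t)*sin(t)/4 + exp(2*t)*cos(t)/2 − (1/4)·I.
Solving for I: (1 + 1/4)·I equals the remaining terms, so I = (4/5)·(exp(2*t)*sin(t)/4 + exp(2*t)*cos(t)/2).

exp(2*t)*sin(t)/5 + 2*exp(2*t)*cos(t)/5 + C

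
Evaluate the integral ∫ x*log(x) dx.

Use integration by parts with u = log(x), dv = x dx.
Then du = 1/x dx and v = x**2/2.

x**2*log(x)/2 - x**2/4 + C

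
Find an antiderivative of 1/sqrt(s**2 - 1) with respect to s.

Substitute s = sec(θ), so ds = sec(θ)*tan(θ) dθ and the radical becomes sqrt(s**2 - 1) = tan(θ) by the Pythagorean identity.
Integrate the resulting trig expression in θ, then back-substitute sec(θ) = s, tan(θ) = sqrt(s**2 - 1) (absorbing any constant into C).

log(s + sqrt(s**2 - 1)) + C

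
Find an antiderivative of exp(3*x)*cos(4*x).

Let I denote the integral. Integrate by parts with u = cos(4*x), dv = exp(3*x) dx, so v = exp(3*x)/3: I = exp(3*x)*cos(4*x)/3 + (4/3)·∫ exp(3*x)*sin(4*x) dx.
Apply parts again with u = sin(4*x), dv = exp(3*x) dx: ∫ exp(3*x)*sin(4*x) dx = exp(3*x)*sin(4*x)/3 − (4/3)·I. Substituting back brings back I: I = 4*exp(3*x)*sin(4*x)/9 + exp(3*x)*cos(4*x)/3 − (16/9)·I.
Solving for I: (1 + 16/9)·I equals the remaining terms, so I = (9/25)·(4*exp(3*x)*sin(4*x)/9 + exp(3*x)*cos(4*x)/3).

4*exp(3*x)*sin(4*x)/25 + 3*exp(3*x)*cos(4*x)/25 + C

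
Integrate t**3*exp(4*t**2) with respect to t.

Let u = t², du = 2t dt; rewrite as (1/2)∫ u^1·exp(4u) du.
Now integrate by parts 1 time.

(4*t**2 - 1)*exp(4*t**2)/32 + C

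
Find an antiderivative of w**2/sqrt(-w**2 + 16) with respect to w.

Substitute w = 4·sin(θ), so dw = 4·cos(θ) dθ and the radical becomes sqrt(-w**2 + 16) = 4·cos(θ) by the Pythagorean identity.
Integrate the resulting trig expression in θ, then back-substitute θ = asin(w/4), sin(θ) = w/4, cos(θ) = sqrt(-w**2 + 16)/4 (absorbing any constant into C).

-w*sqrt(-w**2 + 16)/2 + 8*asin(w/4) + C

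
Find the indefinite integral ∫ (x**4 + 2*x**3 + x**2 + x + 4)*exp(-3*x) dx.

(-27*x**4 - 90*x**3 - 117*x**2 - 105*x - 143)*exp(-3*x)/81 + C

Use integration by parts with u = x**4 + 2*x**3 + x**2 + x + 4, dv = exp(-3*x) dx, so v = -exp(-3*x)/3.
Apply parts 4 times (tabular method): alternate signs, differentiate u down to 0, integrate dv up.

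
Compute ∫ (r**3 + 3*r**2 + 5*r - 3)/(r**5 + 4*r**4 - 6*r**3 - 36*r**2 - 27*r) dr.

11*log(r - 3)/72 - 3*log(r + 1)/8 + log(r**2 + 3*r)/9 - 1/(2*r + 6) + C

Factor the denominator: r*(r - 3)*(r + 1)*(r + 3)**2.
Partial-fraction decomposition: 1/(9*(r + 3)) + 1/(2*(r + 3)**2) - 3/(8*(r + 1)) + 11/(72*(r - 3)) + 1/(9*r).
Integrate each term; A/(r−a) gives A·log|r−a|; A/(r−a)² gives −A/(r−a).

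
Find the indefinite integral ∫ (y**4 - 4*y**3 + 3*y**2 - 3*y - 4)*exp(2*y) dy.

Use integration by parts with u = y**4 - 4*y**3 + 3*y**2 - 3*y - 4, dv = exp(2*y) dy, so v = exp(2*y)/2.
Apply parts 4 times (tabular method): alternate signs, differentiate u down to 0, integrate dv up.

(2*y**4 - 12*y**3 + 24*y**2 - 30*y + 7)*exp(2*y)/4 + C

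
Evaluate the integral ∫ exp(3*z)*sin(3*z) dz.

Let I denote the integral. Integrate by parts with u = sin(3*z), dv = exp(3*z) dz, so v = exp(3*z)/3: I = exp(3*z)*sin(3*z)/3 − ∫ exp(3*z)*cos(3*z) dz.
Apply parts again with u = cos(3*z), dv = exp(3*z) dz: ∫ exp(3*z)*cos(3*z) dz = exp(3*z)*cos(3*z)/3 + I. Substituting back brings back I: I = exp(3*z)*sin(3*z)/3 - exp(3*z)*cos(3*z)/3 − I.
Solving for I: (1 + 1)·I equals the remaining terms, so I = (1/2)·(exp(3*z)*sin(3*z)/3 - exp(3*z)*cos(3*z)/3).

exp(3*z)*sin(3*z)/6 - exp(3*z)*cos(3*z)/6 + C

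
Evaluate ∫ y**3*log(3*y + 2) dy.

Use integration by parts with u = log(3*y + 2), dv = y**3 dy.
Then du = 3/(3*y + 2) dy and v = y**4/4.

y**4*log(3*y + 2)/4 - y**4/16 + y**3/18 - y**2/18 + 2*y/27 - 4*log(3*y + 2)/81 + C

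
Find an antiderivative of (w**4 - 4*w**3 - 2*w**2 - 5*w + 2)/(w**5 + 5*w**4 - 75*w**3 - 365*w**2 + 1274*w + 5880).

449*log(w - 7)/2002 - 13*log(w - 5)/594 + 251*log(w + 4)/297 - 1060*log(w + 6)/143 + 464*log(w + 7)/63 + C

Factor the denominator: (w - 7)*(w - 5)*(w + 4)*(w + 6)*(w + 7).
Partial-fraction decomposition: 464/(63*(w + 7)) - 1060/(143*(w + 6)) + 251/(297*(w + 4)) - 13/(594*(w - 5)) + 449/(2002*(w - 7)).
Integrate each term: A/(w−a) contributes A·log|w−a|.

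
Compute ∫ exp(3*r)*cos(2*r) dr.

2*exp(3*r)*sin(2*r)/13 + 3*exp(3*r)*cos(2*r)/13 + C

Let I denote the integral. Integrate by parts with u = cos(2*r), dv = exp(3*r) dr, so v = exp(3*r)/3: I = exp(3*r)*cos(2*r)/3 + (2/3)·∫ exp(3*r)*sin(2*r) dr.
Apply parts again with u = sin(2*r), dv = exp(3*r) dr: ∫ exp(3*r)*sin(2*r) dr = exp(3*r)*sin(2*r)/3 − (2/3)·I. Substituting back brings back I: I = 2*exp(3*r)*sin(2*r)/9 + exp(3*r)*cos(2*r)/3 − (4/9)·I.
Solving for I: (1 + 4/9)·I equals the remaining terms, so I = (9/13)·(2*exp(3*r)*sin(2*r)/9 + exp(3*r)*cos(2*r)/3).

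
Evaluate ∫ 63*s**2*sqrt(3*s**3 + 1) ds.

Let u = 3*s**3 + 1, so du = (9*s**2) ds.
Rewriting, the integral becomes 7·∫ √u du = 7·(2/3)u^(3/2).
Substituting back, u = 3*s**3 + 1.

14*(3*s**3 + 1)**(3/2)/3 + C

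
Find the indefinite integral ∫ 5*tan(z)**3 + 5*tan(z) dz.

Let u = tan(z), so du = (tan(z)**2 + 1) dz.
Rewriting, the integral becomes 5·∫ u^1 du = 5·u^2/2.
Substituting back, u = tan(z).

5*tan(z)**2/2 + C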